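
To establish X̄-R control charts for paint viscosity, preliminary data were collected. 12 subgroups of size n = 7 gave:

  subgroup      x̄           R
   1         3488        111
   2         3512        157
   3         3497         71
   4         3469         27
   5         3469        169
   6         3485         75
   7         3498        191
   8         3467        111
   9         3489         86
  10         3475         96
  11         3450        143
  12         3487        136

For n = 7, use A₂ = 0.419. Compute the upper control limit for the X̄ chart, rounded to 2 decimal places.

3530.11

X̄̄ = (3488 + 3512 + 3497 + 3469 + 3469 + 3485 + 3498 + 3467 + 3489 + 3475 + 3450 + 3487) / 12 = 41786.0000 / 12 = 3482.1667
R̄ = (111 + 157 + 71 + 27 + 169 + 75 + 191 + 111 + 86 + 96 + 143 + 136) / 12 = 1373.0000 / 12 = 114.4167
UCL = X̄̄ + A₂·R̄ = 3482.1667 + 0.419 × 114.4167 = 3530.1073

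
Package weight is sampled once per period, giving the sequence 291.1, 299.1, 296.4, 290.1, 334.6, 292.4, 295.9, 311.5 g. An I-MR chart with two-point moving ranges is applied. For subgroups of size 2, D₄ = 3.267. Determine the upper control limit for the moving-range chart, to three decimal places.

Moving ranges: 8.0, 2.7, 6.3, 44.5, 42.2, 3.5, 15.6; M̄R̄ = 122.8000 / 7 = 17.5429
UCL_MR = D₄·M̄R̄ = 3.267 × 17.5429 = 57.3125

57.313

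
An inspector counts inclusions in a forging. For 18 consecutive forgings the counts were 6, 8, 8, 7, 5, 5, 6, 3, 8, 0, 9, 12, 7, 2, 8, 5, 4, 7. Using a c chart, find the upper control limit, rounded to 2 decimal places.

c̄ = (6 + 8 + 8 + 7 + 5 + 5 + 6 + 3 + 8 + 0 + 9 + 12 + 7 + 2 + 8 + 5 + 4 + 7) / 18 = 110 / 18 = 6.1111
UCL = c̄ + 3√c̄ = 6.1111 + 3 × √6.1111 = 6.1111 + 3 × 2.4721 = 13.5273

13.53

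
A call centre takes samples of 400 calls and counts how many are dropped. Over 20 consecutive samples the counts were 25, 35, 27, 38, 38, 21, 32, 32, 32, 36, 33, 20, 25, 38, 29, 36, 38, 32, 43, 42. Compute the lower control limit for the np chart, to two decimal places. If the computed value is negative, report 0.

16.18

p̄ = Σdᵢ / (k·n) = 652 / (20 × 400) = 0.08150
LCL = np̄ − 3·√(np̄(1−p̄)) = 32.6000 − 3 × 5.4720 = 16.1839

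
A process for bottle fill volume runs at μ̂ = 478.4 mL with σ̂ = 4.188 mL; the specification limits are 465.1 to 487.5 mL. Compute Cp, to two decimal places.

0.89

Cp = (USL − LSL) / (6σ̂) = (487.5 − 465.1) / (6 × 4.188) = 22.4000 / 25.1280 = 0.8914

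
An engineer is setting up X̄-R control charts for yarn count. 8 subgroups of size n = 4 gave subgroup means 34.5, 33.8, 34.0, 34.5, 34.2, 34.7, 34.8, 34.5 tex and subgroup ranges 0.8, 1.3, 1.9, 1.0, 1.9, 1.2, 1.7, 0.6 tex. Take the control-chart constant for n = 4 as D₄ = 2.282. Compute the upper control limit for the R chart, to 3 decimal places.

R̄ = (0.8 + 1.3 + 1.9 + 1.0 + 1.9 + 1.2 + 1.7 + 0.6) / 8 = 10.4000 / 8 = 1.3000
UCL_R = D₄·R̄ = 2.282 × 1.3000 = 2.9666

2.967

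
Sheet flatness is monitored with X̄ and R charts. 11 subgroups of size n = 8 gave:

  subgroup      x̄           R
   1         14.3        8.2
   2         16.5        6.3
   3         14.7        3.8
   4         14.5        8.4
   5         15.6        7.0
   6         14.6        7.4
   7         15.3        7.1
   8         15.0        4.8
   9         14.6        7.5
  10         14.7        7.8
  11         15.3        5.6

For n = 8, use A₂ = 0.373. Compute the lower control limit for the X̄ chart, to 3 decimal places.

X̄̄ = (14.3 + 16.5 + 14.7 + 14.5 + 15.6 + 14.6 + 15.3 + 15.0 + 14.6 + 14.7 + 15.3) / 11 = 165.1000 / 11 = 15.0091
R̄ = (8.2 + 6.3 + 3.8 + 8.4 + 7.0 + 7.4 + 7.1 + 4.8 + 7.5 + 7.8 + 5.6) / 11 = 73.9000 / 11 = 6.7182
LCL = X̄̄ − A₂·R̄ = 15.0091 − 0.373 × 6.7182 = 12.5032

12.503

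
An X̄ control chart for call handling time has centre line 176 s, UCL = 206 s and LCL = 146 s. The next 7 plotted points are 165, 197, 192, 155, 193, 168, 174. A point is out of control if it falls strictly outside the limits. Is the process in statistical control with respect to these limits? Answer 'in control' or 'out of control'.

in control

All 7 points lie within [146, 206].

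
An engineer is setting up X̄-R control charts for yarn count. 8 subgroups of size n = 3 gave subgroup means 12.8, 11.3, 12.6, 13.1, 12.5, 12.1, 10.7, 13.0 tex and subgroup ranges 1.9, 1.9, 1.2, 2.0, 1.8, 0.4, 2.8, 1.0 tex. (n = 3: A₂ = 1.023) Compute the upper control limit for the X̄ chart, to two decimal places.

X̄̄ = (12.8 + 11.3 + 12.6 + 13.1 + 12.5 + 12.1 + 10.7 + 13.0) / 8 = 98.1000 / 8 = 12.2625
R̄ = (1.9 + 1.9 + 1.2 + 2.0 + 1.8 + 0.4 + 2.8 + 1.0) / 8 = 13.0000 / 8 = 1.6250
UCL = X̄̄ + A₂·R̄ = 12.2625 + 1.023 × 1.6250 = 13.9249

13.92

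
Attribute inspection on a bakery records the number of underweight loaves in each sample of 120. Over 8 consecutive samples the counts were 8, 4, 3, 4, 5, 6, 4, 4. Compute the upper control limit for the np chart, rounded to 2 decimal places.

p̄ = Σdᵢ / (k·n) = 38 / (8 × 120) = 0.03958
UCL = np̄ + 3·√(np̄(1−p̄)) = 4.7500 + 3 × √(4.7500×0.96042) = 4.7500 + 3 × 2.1359 = 11.1576

11.16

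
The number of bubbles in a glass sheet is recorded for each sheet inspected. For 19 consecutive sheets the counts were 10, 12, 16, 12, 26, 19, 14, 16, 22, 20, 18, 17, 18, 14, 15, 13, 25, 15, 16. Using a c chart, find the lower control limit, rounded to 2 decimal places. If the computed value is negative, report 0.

4.46

c̄ = (10 + 12 + 16 + 12 + 26 + 19 + 14 + 16 + 22 + 20 + 18 + 17 + 18 + 14 + 15 + 13 + 25 + 15 + 16) / 19 = 318 / 19 = 16.7368
LCL = c̄ − 3√c̄ = 16.7368 − 3 × 4.0911 = 4.4636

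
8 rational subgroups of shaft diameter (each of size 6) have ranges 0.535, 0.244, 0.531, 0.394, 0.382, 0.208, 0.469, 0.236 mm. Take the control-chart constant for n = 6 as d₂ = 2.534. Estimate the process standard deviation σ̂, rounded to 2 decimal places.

R̄ = (0.535 + 0.244 + 0.531 + 0.394 + 0.382 + 0.208 + 0.469 + 0.236) / 8 = 0.3749
σ̂ = R̄ / d₂ = 0.3749 / 2.534 = 0.1479

0.15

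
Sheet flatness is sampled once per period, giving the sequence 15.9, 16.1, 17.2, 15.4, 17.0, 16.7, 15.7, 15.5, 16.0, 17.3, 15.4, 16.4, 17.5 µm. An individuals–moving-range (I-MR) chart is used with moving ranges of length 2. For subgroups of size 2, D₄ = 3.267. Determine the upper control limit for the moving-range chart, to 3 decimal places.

3.267

Moving ranges: 0.2, 1.1, 1.8, 1.6, 0.3, 1.0, 0.2, 0.5, 1.3, 1.9, 1.0, 1.1; M̄R̄ = 12.0000 / 12 = 1.0000
UCL_MR = D₄·M̄R̄ = 3.267 × 1.0000 = 3.2670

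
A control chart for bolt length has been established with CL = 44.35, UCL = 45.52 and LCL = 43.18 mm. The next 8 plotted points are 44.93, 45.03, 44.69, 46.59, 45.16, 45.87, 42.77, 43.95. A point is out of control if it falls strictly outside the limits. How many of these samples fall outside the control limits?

Compare each point to [43.18, 45.52]: sample 4 = 46.59 > UCL; sample 6 = 45.87 > UCL; sample 7 = 42.77 < LCL.

3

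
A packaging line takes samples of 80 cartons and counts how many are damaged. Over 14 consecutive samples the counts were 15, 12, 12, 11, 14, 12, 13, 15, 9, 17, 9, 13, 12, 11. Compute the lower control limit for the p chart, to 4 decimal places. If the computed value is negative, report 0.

0.0345

p̄ = Σdᵢ / (k·n) = 175 / (14 × 80) = 0.15625
LCL = p̄ − 3·√(p̄(1−p̄)/n) = 0.15625 − 3 × 0.04059 = 0.03447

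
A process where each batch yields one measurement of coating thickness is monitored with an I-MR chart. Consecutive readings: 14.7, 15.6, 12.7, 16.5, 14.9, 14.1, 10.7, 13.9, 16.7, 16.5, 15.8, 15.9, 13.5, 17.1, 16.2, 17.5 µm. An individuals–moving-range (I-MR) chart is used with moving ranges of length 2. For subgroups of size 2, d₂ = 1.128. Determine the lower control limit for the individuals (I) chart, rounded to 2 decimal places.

X̄ = (14.7 + 15.6 + 12.7 + 16.5 + 14.9 + 14.1 + 10.7 + 13.9 + 16.7 + 16.5 + 15.8 + 15.9 + 13.5 + 17.1 + 16.2 + 17.5) / 16 = 15.1438
Moving ranges: 0.9, 2.9, 3.8, 1.6, 0.8, 3.4, 3.2, 2.8, 0.2, 0.7, 0.1, 2.4, 3.6, 0.9, 1.3; M̄R̄ = 28.6000 / 15 = 1.9067
LCL = X̄ − 3·M̄R̄/d₂ = 15.1438 − 3 × 1.9067 / 1.128 = 10.0728

10.07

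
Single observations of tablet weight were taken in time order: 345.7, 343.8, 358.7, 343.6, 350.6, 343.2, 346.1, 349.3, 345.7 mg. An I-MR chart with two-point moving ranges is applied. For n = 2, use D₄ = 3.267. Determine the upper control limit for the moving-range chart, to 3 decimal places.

Moving ranges: 1.9, 14.9, 15.1, 7.0, 7.4, 2.9, 3.2, 3.6; M̄R̄ = 56.0000 / 8 = 7.0000
UCL_MR = D₄·M̄R̄ = 3.267 × 7.0000 = 22.8690

22.869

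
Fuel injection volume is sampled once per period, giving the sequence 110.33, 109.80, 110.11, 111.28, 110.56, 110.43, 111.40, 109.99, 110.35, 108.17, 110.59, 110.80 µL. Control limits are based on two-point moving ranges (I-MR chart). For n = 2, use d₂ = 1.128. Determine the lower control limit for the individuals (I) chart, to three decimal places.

107.801

X̄ = (110.33 + 109.80 + 110.11 + 111.28 + 110.56 + 110.43 + 111.40 + 109.99 + 110.35 + 108.17 + 110.59 + 110.80) / 12 = 110.3175
Moving ranges: 0.53, 0.31, 1.17, 0.72, 0.13, 0.97, 1.41, 0.36, 2.18, 2.42, 0.21; M̄R̄ = 10.4100 / 11 = 0.9464
LCL = X̄ − 3·M̄R̄/d₂ = 110.3175 − 3 × 0.9464 / 1.128 = 107.8006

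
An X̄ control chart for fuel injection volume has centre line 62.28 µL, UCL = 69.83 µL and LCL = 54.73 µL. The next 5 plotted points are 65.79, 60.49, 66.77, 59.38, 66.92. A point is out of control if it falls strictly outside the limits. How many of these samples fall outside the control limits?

0

All 5 points lie within [54.73, 69.83].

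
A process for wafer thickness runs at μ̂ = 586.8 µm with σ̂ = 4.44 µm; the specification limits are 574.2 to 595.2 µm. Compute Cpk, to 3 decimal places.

0.631

Cpu = (USL − μ̂) / (3σ̂) = (595.2 − 586.8) / (3 × 4.44) = 0.6306; Cpl = (μ̂ − LSL) / (3σ̂) = (586.8 − 574.2) / (3 × 4.44) = 0.9459; Cpk = min(Cpu, Cpl) = 0.6306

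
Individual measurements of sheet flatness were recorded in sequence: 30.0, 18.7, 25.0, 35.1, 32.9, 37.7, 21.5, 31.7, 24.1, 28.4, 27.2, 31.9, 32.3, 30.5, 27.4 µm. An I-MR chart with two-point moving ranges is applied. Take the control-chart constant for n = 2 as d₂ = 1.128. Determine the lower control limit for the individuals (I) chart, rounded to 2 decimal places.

X̄ = (30.0 + 18.7 + 25.0 + 35.1 + 32.9 + 37.7 + 21.5 + 31.7 + 24.1 + 28.4 + 27.2 + 31.9 + 32.3 + 30.5 + 27.4) / 15 = 28.9600
Moving ranges: 11.3, 6.3, 10.1, 2.2, 4.8, 16.2, 10.2, 7.6, 4.3, 1.2, 4.7, 0.4, 1.8, 3.1; M̄R̄ = 84.2000 / 14 = 6.0143
LCL = X̄ − 3·M̄R̄/d₂ = 28.9600 − 3 × 6.0143 / 1.128 = 12.9646

12.96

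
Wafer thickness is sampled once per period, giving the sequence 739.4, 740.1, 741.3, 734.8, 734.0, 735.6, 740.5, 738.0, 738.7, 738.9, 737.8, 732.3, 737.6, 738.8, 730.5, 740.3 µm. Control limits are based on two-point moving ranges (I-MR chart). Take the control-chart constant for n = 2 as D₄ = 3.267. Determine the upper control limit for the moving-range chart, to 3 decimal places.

10.955

Moving ranges: 0.7, 1.2, 6.5, 0.8, 1.6, 4.9, 2.5, 0.7, 0.2, 1.1, 5.5, 5.3, 1.2, 8.3, 9.8; M̄R̄ = 50.3000 / 15 = 3.3533
UCL_MR = D₄·M̄R̄ = 3.267 × 3.3533 = 10.9553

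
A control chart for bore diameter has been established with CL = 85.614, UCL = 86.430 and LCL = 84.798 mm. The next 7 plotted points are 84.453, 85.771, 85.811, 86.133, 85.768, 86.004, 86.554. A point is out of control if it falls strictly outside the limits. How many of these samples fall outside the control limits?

2

Compare each point to [84.798, 86.430]: sample 1 = 84.453 < LCL; sample 7 = 86.554 > UCL.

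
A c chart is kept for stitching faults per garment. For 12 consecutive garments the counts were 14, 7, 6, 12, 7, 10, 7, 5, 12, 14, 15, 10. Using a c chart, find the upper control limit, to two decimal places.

19.36

c̄ = (14 + 7 + 6 + 12 + 7 + 10 + 7 + 5 + 12 + 14 + 15 + 10) / 12 = 119 / 12 = 9.9167
UCL = c̄ + 3√c̄ = 9.9167 + 3 × √9.9167 = 9.9167 + 3 × 3.1491 = 19.3639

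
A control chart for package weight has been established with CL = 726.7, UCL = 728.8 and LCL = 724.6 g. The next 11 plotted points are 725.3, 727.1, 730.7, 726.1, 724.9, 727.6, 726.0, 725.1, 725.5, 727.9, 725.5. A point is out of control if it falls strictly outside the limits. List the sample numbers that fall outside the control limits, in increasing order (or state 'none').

Compare each point to [724.6, 728.8]: sample 3 = 730.7 > UCL.

3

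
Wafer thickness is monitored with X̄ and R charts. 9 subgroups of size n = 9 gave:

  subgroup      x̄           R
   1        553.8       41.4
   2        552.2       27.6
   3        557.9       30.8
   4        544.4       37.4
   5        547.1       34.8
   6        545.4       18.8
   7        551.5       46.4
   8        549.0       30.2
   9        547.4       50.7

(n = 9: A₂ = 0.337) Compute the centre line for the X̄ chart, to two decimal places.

549.86

X̄̄ = (553.8 + 552.2 + 557.9 + 544.4 + 547.1 + 545.4 + 551.5 + 549.0 + 547.4) / 9 = 4948.7000 / 9 = 549.8556
CL = X̄̄ = 549.8556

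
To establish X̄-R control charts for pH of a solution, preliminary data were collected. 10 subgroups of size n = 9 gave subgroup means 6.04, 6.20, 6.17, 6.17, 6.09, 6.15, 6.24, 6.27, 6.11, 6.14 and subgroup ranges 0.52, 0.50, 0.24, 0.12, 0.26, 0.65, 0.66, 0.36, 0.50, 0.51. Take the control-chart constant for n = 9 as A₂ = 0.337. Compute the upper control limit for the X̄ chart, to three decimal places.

X̄̄ = (6.04 + 6.20 + 6.17 + 6.17 + 6.09 + 6.15 + 6.24 + 6.27 + 6.11 + 6.14) / 10 = 61.5800 / 10 = 6.1580
R̄ = (0.52 + 0.50 + 0.24 + 0.12 + 0.26 + 0.65 + 0.66 + 0.36 + 0.50 + 0.51) / 10 = 4.3200 / 10 = 0.4320
UCL = X̄̄ + A₂·R̄ = 6.1580 + 0.337 × 0.4320 = 6.3036

6.304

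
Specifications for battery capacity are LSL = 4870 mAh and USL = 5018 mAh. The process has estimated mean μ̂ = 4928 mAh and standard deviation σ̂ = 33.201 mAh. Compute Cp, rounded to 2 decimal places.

0.74

Cp = (USL − LSL) / (6σ̂) = (5018 − 4870) / (6 × 33.201) = 148.0000 / 199.2060 = 0.7429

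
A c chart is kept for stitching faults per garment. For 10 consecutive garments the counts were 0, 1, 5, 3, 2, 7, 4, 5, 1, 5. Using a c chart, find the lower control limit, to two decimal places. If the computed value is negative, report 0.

c̄ = (0 + 1 + 5 + 3 + 2 + 7 + 4 + 5 + 1 + 5) / 10 = 33 / 10 = 3.3000
LCL = c̄ − 3√c̄ = 3.3000 − 3 × 1.8166 = -2.1498 → 0 (cannot be negative)

0.00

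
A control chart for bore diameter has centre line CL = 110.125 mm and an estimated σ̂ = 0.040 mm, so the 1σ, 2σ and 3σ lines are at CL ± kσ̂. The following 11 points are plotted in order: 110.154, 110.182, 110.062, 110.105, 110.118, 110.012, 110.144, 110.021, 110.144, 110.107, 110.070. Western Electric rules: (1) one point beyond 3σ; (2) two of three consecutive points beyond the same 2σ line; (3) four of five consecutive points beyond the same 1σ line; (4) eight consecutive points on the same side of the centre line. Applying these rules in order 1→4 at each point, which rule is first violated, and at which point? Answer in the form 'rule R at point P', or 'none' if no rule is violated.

Zone of each point (C = within 1σ̂, B = 1σ̂–2σ̂, A = 2σ̂–3σ̂, * = beyond 3σ̂; sign = side of CL): 1:+C, 2:+B, 3:-B, 4:-C, 5:-C, 6:-A, 7:+C, 8:-A, 9:+C, 10:-C, 11:-B
Rule 2 (two of three consecutive points beyond the same 2σ limit) is satisfied at point 8.

rule 2 at point 8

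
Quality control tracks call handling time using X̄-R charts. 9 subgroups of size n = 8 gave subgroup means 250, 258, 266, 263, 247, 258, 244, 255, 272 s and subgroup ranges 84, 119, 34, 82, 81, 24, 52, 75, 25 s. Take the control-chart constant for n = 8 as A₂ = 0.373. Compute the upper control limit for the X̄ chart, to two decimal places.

280.87

X̄̄ = (250 + 258 + 266 + 263 + 247 + 258 + 244 + 255 + 272) / 9 = 2313.0000 / 9 = 257.0000
R̄ = (84 + 119 + 34 + 82 + 81 + 24 + 52 + 75 + 25) / 9 = 576.0000 / 9 = 64.0000
UCL = X̄̄ + A₂·R̄ = 257.0000 + 0.373 × 64.0000 = 280.8720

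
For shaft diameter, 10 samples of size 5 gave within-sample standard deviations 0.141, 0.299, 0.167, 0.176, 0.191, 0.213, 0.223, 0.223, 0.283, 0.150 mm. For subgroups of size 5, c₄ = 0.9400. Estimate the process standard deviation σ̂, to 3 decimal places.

0.220

s̄ = (0.141 + 0.299 + 0.167 + 0.176 + 0.191 + 0.213 + 0.223 + 0.223 + 0.283 + 0.150) / 10 = 0.2066
σ̂ = s̄ / c₄ = 0.2066 / 0.9400 = 0.2198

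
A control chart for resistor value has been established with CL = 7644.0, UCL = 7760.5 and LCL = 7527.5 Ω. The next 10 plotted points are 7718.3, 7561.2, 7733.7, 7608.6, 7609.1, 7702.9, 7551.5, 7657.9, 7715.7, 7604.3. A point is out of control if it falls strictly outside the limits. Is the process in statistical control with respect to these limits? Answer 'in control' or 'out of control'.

All 10 points lie within [7527.5, 7760.5].

in control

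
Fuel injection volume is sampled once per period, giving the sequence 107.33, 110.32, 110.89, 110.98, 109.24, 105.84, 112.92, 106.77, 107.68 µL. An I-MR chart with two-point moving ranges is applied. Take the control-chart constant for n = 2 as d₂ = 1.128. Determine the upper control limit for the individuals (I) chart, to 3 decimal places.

116.731

X̄ = (107.33 + 110.32 + 110.89 + 110.98 + 109.24 + 105.84 + 112.92 + 106.77 + 107.68) / 9 = 109.1078
Moving ranges: 2.99, 0.57, 0.09, 1.74, 3.40, 7.08, 6.15, 0.91; M̄R̄ = 22.9300 / 8 = 2.8662
UCL = X̄ + 3·M̄R̄/d₂ = 109.1078 + 3 × 2.8662 / 1.128 = 116.7308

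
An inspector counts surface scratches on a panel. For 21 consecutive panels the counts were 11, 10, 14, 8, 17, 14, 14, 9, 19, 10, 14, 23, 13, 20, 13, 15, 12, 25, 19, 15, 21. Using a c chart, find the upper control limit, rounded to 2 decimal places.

26.68

c̄ = (11 + 10 + 14 + 8 + 17 + 14 + 14 + 9 + 19 + 10 + 14 + 23 + 13 + 20 + 13 + 15 + 12 + 25 + 19 + 15 + 21) / 21 = 316 / 21 = 15.0476
UCL = c̄ + 3√c̄ = 15.0476 + 3 × √15.0476 = 15.0476 + 3 × 3.8791 = 26.6850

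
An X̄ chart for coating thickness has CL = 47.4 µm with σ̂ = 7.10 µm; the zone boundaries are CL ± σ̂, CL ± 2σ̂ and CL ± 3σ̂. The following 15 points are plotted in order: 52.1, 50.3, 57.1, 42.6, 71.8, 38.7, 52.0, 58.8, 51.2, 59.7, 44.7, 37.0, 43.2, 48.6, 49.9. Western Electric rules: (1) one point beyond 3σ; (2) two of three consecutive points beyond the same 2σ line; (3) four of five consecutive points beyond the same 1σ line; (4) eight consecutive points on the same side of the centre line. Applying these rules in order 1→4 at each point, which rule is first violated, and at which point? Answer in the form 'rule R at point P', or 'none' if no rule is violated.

rule 1 at point 5

Zone of each point (C = within 1σ̂, B = 1σ̂–2σ̂, A = 2σ̂–3σ̂, * = beyond 3σ̂; sign = side of CL): 1:+C, 2:+C, 3:+B, 4:-C, 5:+*, 6:-B, 7:+C, 8:+B, 9:+C, 10:+B, 11:-C, 12:-B, 13:-C, 14:+C, 15:+C
Rule 1 (one point beyond the 3σ limits) is satisfied at point 5.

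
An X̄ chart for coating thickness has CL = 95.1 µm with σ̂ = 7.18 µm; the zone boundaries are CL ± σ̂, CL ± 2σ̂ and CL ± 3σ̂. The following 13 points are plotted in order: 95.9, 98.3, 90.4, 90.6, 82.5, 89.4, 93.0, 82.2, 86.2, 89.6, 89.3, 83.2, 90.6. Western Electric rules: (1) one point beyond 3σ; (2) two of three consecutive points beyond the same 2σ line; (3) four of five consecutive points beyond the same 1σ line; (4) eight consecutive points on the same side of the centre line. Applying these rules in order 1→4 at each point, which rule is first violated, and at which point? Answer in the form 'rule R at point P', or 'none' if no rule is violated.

Zone of each point (C = within 1σ̂, B = 1σ̂–2σ̂, A = 2σ̂–3σ̂, * = beyond 3σ̂; sign = side of CL): 1:+C, 2:+C, 3:-C, 4:-C, 5:-B, 6:-C, 7:-C, 8:-B, 9:-B, 10:-C, 11:-C, 12:-B, 13:-C
Rule 4 (eight consecutive points on the same side of the centre line) is satisfied at point 10.

rule 4 at point 10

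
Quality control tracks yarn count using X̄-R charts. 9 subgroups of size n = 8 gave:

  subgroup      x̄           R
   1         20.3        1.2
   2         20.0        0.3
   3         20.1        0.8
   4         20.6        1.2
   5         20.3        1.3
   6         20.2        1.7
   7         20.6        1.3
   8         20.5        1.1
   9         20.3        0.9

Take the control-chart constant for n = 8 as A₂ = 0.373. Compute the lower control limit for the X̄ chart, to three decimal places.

19.916

X̄̄ = (20.3 + 20.0 + 20.1 + 20.6 + 20.3 + 20.2 + 20.6 + 20.5 + 20.3) / 9 = 182.9000 / 9 = 20.3222
R̄ = (1.2 + 0.3 + 0.8 + 1.2 + 1.3 + 1.7 + 1.3 + 1.1 + 0.9) / 9 = 9.8000 / 9 = 1.0889
LCL = X̄̄ − A₂·R̄ = 20.3222 − 0.373 × 1.0889 = 19.9161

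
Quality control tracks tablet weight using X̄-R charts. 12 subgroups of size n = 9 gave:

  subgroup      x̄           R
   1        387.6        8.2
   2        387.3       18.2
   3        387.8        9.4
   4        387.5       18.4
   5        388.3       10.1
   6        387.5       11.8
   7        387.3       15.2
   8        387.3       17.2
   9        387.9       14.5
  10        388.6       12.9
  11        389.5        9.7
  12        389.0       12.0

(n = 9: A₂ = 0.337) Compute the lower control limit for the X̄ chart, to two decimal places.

X̄̄ = (387.6 + 387.3 + 387.8 + 387.5 + 388.3 + 387.5 + 387.3 + 387.3 + 387.9 + 388.6 + 389.5 + 389.0) / 12 = 4655.6000 / 12 = 387.9667
R̄ = (8.2 + 18.2 + 9.4 + 18.4 + 10.1 + 11.8 + 15.2 + 17.2 + 14.5 + 12.9 + 9.7 + 12.0) / 12 = 157.6000 / 12 = 13.1333
LCL = X̄̄ − A₂·R̄ = 387.9667 − 0.337 × 13.1333 = 383.5407

383.54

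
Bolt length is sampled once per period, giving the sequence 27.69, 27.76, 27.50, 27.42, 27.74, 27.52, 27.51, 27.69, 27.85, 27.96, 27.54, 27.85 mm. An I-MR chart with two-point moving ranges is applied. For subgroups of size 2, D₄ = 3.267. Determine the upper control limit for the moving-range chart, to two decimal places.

0.64

Moving ranges: 0.07, 0.26, 0.08, 0.32, 0.22, 0.01, 0.18, 0.16, 0.11, 0.42, 0.31; M̄R̄ = 2.1400 / 11 = 0.1945
UCL_MR = D₄·M̄R̄ = 3.267 × 0.1945 = 0.6356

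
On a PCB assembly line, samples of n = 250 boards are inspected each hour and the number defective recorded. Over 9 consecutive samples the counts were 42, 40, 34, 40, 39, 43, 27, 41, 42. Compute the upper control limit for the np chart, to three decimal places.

55.818

p̄ = Σdᵢ / (k·n) = 348 / (9 × 250) = 0.15467
UCL = np̄ + 3·√(np̄(1−p̄)) = 38.6667 + 3 × √(38.6667×0.84533) = 38.6667 + 3 × 5.7172 = 55.8182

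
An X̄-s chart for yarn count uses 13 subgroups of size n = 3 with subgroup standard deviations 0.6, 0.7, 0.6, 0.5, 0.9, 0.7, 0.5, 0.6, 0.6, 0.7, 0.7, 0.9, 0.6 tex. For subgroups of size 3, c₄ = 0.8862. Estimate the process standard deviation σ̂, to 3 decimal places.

0.746

s̄ = (0.6 + 0.7 + 0.6 + 0.5 + 0.9 + 0.7 + 0.5 + 0.6 + 0.6 + 0.7 + 0.7 + 0.9 + 0.6) / 13 = 0.6615
σ̂ = s̄ / c₄ = 0.6615 / 0.8862 = 0.7465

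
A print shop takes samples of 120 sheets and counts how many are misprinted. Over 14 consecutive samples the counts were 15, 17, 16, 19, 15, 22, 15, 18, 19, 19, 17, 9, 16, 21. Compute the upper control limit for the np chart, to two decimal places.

p̄ = Σdᵢ / (k·n) = 238 / (14 × 120) = 0.14167
UCL = np̄ + 3·√(np̄(1−p̄)) = 17.0000 + 3 × √(17.0000×0.85833) = 17.0000 + 3 × 3.8199 = 28.4597

28.46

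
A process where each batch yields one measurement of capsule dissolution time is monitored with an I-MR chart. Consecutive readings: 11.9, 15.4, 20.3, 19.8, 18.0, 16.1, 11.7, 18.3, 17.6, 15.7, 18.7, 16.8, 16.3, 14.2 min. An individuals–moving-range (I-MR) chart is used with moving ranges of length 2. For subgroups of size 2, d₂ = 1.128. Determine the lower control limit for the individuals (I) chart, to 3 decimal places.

9.591

X̄ = (11.9 + 15.4 + 20.3 + 19.8 + 18.0 + 16.1 + 11.7 + 18.3 + 17.6 + 15.7 + 18.7 + 16.8 + 16.3 + 14.2) / 14 = 16.4857
Moving ranges: 3.5, 4.9, 0.5, 1.8, 1.9, 4.4, 6.6, 0.7, 1.9, 3.0, 1.9, 0.5, 2.1; M̄R̄ = 33.7000 / 13 = 2.5923
LCL = X̄ − 3·M̄R̄/d₂ = 16.4857 − 3 × 2.5923 / 1.128 = 9.5913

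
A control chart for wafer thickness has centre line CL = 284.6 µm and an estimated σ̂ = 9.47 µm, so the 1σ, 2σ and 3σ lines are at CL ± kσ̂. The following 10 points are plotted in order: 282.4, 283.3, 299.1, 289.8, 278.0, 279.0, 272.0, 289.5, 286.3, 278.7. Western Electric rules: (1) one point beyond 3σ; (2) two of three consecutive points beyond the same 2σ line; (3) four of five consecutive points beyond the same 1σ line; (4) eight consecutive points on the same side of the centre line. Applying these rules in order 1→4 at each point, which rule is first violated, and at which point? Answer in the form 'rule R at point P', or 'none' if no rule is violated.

none

Zone of each point (C = within 1σ̂, B = 1σ̂–2σ̂, A = 2σ̂–3σ̂, * = beyond 3σ̂; sign = side of CL): 1:-C, 2:-C, 3:+B, 4:+C, 5:-C, 6:-C, 7:-B, 8:+C, 9:+C, 10:-C
No rule fires across all 10 points.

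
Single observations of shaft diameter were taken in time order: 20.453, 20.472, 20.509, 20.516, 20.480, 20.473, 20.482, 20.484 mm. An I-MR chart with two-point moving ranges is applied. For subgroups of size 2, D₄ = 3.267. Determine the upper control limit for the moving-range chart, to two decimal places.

0.05

Moving ranges: 0.019, 0.037, 0.007, 0.036, 0.007, 0.009, 0.002; M̄R̄ = 0.1170 / 7 = 0.0167
UCL_MR = D₄·M̄R̄ = 3.267 × 0.0167 = 0.0546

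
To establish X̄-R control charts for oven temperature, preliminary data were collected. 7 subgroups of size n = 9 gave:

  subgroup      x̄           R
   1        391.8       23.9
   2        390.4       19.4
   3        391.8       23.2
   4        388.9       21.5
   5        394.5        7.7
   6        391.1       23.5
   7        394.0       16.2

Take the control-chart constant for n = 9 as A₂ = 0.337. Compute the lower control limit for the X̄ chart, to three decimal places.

385.267

X̄̄ = (391.8 + 390.4 + 391.8 + 388.9 + 394.5 + 391.1 + 394.0) / 7 = 2742.5000 / 7 = 391.7857
R̄ = (23.9 + 19.4 + 23.2 + 21.5 + 7.7 + 23.5 + 16.2) / 7 = 135.4000 / 7 = 19.3429
LCL = X̄̄ − A₂·R̄ = 391.7857 − 0.337 × 19.3429 = 385.2672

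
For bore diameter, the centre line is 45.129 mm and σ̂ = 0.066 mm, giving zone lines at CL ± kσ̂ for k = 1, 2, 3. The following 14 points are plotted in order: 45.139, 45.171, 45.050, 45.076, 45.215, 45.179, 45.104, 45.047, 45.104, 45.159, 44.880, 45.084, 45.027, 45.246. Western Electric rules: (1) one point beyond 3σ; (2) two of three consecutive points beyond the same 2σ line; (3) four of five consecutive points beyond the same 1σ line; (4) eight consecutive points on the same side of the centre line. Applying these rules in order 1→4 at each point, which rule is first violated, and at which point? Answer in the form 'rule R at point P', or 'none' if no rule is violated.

rule 1 at point 11

Zone of each point (C = within 1σ̂, B = 1σ̂–2σ̂, A = 2σ̂–3σ̂, * = beyond 3σ̂; sign = side of CL): 1:+C, 2:+C, 3:-B, 4:-C, 5:+B, 6:+C, 7:-C, 8:-B, 9:-C, 10:+C, 11:-*, 12:-C, 13:-B, 14:+B
Rule 1 (one point beyond the 3σ limits) is satisfied at point 11.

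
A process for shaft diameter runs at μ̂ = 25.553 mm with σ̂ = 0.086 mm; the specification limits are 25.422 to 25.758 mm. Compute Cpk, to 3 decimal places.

Cpu = (USL − μ̂) / (3σ̂) = (25.758 − 25.553) / (3 × 0.086) = 0.7946; Cpl = (μ̂ − LSL) / (3σ̂) = (25.553 − 25.422) / (3 × 0.086) = 0.5078; Cpk = min(Cpu, Cpl) = 0.5078

0.508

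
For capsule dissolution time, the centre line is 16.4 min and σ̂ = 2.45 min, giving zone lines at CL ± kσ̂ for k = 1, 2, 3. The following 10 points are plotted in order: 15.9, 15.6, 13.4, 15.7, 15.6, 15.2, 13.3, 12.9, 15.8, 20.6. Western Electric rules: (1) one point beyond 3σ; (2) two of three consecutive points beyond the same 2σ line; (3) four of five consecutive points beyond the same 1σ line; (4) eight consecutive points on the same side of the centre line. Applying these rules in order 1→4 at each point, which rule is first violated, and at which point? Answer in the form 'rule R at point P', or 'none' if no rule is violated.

rule 4 at point 8

Zone of each point (C = within 1σ̂, B = 1σ̂–2σ̂, A = 2σ̂–3σ̂, * = beyond 3σ̂; sign = side of CL): 1:-C, 2:-C, 3:-B, 4:-C, 5:-C, 6:-C, 7:-B, 8:-B, 9:-C, 10:+B
Rule 4 (eight consecutive points on the same side of the centre line) is satisfied at point 8.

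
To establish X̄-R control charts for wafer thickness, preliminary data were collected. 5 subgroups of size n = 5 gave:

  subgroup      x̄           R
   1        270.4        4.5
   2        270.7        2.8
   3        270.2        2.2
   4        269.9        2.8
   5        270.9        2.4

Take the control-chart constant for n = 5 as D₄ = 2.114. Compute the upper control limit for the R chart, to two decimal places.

R̄ = (4.5 + 2.8 + 2.2 + 2.8 + 2.4) / 5 = 14.7000 / 5 = 2.9400
UCL_R = D₄·R̄ = 2.114 × 2.9400 = 6.2152

6.22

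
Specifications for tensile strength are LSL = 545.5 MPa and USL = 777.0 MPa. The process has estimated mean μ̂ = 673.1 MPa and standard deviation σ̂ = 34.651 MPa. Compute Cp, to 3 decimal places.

1.113

Cp = (USL − LSL) / (6σ̂) = (777.0 − 545.5) / (6 × 34.651) = 231.5000 / 207.9060 = 1.1135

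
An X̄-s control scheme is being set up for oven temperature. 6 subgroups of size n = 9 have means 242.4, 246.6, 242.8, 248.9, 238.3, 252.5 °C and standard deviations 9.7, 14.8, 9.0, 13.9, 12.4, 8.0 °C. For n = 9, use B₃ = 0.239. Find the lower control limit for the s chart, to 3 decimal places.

2.701

s̄ = (9.7 + 14.8 + 9.0 + 13.9 + 12.4 + 8.0) / 6 = 11.3000
LCL_s = B₃·s̄ = 0.239 × 11.3000 = 2.7007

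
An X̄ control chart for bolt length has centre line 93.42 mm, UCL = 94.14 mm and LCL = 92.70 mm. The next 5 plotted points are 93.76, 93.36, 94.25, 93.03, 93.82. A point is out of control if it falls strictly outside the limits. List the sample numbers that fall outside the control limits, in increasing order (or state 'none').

Compare each point to [92.70, 94.14]: sample 3 = 94.25 > UCL.

3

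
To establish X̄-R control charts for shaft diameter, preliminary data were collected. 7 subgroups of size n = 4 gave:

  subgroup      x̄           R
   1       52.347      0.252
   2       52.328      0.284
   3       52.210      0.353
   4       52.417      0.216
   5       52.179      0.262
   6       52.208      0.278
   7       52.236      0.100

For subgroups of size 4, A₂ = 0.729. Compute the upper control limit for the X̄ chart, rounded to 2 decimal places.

X̄̄ = (52.347 + 52.328 + 52.210 + 52.417 + 52.179 + 52.208 + 52.236) / 7 = 365.9250 / 7 = 52.2750
R̄ = (0.252 + 0.284 + 0.353 + 0.216 + 0.262 + 0.278 + 0.100) / 7 = 1.7450 / 7 = 0.2493
UCL = X̄̄ + A₂·R̄ = 52.2750 + 0.729 × 0.2493 = 52.4567

52.46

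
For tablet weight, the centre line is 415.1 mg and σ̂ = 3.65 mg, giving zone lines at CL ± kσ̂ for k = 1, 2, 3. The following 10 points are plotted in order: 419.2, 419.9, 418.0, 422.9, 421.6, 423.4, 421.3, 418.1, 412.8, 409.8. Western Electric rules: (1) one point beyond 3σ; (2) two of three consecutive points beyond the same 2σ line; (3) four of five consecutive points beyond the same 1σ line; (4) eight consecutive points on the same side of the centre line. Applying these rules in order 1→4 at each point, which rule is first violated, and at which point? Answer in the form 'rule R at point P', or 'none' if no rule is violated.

rule 3 at point 5

Zone of each point (C = within 1σ̂, B = 1σ̂–2σ̂, A = 2σ̂–3σ̂, * = beyond 3σ̂; sign = side of CL): 1:+B, 2:+B, 3:+C, 4:+A, 5:+B, 6:+A, 7:+B, 8:+C, 9:-C, 10:-B
Rule 3 (four of five consecutive points beyond the same 1σ limit) is satisfied at point 5.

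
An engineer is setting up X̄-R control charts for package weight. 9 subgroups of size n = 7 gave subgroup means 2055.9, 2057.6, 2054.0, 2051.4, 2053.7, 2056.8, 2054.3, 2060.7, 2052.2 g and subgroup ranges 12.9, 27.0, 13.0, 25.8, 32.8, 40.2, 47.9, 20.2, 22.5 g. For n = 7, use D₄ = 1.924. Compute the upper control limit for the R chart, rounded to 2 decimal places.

51.80

R̄ = (12.9 + 27.0 + 13.0 + 25.8 + 32.8 + 40.2 + 47.9 + 20.2 + 22.5) / 9 = 242.3000 / 9 = 26.9222
UCL_R = D₄·R̄ = 1.924 × 26.9222 = 51.7984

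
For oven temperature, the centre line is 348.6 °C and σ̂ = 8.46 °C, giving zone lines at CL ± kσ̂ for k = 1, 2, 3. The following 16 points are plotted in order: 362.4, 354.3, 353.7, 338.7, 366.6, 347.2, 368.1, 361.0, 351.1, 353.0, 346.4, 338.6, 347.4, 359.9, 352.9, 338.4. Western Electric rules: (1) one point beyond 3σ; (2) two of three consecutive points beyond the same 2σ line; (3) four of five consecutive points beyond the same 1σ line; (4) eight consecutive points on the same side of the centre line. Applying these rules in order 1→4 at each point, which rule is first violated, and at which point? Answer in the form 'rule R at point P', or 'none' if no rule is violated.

Zone of each point (C = within 1σ̂, B = 1σ̂–2σ̂, A = 2σ̂–3σ̂, * = beyond 3σ̂; sign = side of CL): 1:+B, 2:+C, 3:+C, 4:-B, 5:+A, 6:-C, 7:+A, 8:+B, 9:+C, 10:+C, 11:-C, 12:-B, 13:-C, 14:+B, 15:+C, 16:-B
Rule 2 (two of three consecutive points beyond the same 2σ limit) is satisfied at point 7.

rule 2 at point 7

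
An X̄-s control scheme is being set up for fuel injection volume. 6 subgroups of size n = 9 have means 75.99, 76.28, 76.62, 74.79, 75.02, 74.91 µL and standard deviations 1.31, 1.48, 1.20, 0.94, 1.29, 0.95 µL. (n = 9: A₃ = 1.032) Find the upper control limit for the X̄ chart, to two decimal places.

X̄̄ = (75.99 + 76.28 + 76.62 + 74.79 + 75.02 + 74.91) / 6 = 75.6017
s̄ = (1.31 + 1.48 + 1.20 + 0.94 + 1.29 + 0.95) / 6 = 1.1950
UCL = X̄̄ + A₃·s̄ = 75.6017 + 1.032 × 1.1950 = 76.8349

76.83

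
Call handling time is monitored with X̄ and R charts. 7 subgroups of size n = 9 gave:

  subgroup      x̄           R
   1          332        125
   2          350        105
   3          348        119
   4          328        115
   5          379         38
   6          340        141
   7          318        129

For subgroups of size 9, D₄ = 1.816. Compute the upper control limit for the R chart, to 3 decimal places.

200.279

R̄ = (125 + 105 + 119 + 115 + 38 + 141 + 129) / 7 = 772.0000 / 7 = 110.2857
UCL_R = D₄·R̄ = 1.816 × 110.2857 = 200.2789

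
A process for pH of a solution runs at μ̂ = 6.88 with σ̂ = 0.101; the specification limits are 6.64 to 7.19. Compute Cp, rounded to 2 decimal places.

Cp = (USL − LSL) / (6σ̂) = (7.19 − 6.64) / (6 × 0.101) = 0.5500 / 0.6060 = 0.9076

0.91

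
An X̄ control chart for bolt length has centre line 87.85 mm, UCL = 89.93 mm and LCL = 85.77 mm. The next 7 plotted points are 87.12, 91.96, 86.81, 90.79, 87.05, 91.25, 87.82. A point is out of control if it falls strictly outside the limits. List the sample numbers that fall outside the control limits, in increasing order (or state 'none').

Compare each point to [85.77, 89.93]: sample 2 = 91.96 > UCL; sample 4 = 90.79 > UCL; sample 6 = 91.25 > UCL.

2, 4, 6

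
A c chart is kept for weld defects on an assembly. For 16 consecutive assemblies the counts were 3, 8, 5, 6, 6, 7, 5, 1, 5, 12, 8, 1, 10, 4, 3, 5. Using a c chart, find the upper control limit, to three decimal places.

12.638

c̄ = (3 + 8 + 5 + 6 + 6 + 7 + 5 + 1 + 5 + 12 + 8 + 1 + 10 + 4 + 3 + 5) / 16 = 89 / 16 = 5.5625
UCL = c̄ + 3√c̄ = 5.5625 + 3 × √5.5625 = 5.5625 + 3 × 2.3585 = 12.6380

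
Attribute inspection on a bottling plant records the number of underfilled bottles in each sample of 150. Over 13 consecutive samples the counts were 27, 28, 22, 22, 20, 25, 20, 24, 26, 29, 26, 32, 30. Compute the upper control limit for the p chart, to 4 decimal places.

0.2617

p̄ = Σdᵢ / (k·n) = 331 / (13 × 150) = 0.16974
UCL = p̄ + 3·√(p̄(1−p̄)/n) = 0.16974 + 3 × √(0.16974×0.83026/150) = 0.16974 + 3 × 0.03065 = 0.26170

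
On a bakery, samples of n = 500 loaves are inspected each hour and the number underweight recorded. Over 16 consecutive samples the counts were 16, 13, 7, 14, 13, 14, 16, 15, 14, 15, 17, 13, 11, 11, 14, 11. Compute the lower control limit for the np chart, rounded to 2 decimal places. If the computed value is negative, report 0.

2.55

p̄ = Σdᵢ / (k·n) = 214 / (16 × 500) = 0.02675
LCL = np̄ − 3·√(np̄(1−p̄)) = 13.3750 − 3 × 3.6079 = 2.5512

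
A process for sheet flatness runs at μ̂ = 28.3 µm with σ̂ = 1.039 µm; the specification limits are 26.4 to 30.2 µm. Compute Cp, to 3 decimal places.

0.610

Cp = (USL − LSL) / (6σ̂) = (30.2 − 26.4) / (6 × 1.039) = 3.8000 / 6.2340 = 0.6096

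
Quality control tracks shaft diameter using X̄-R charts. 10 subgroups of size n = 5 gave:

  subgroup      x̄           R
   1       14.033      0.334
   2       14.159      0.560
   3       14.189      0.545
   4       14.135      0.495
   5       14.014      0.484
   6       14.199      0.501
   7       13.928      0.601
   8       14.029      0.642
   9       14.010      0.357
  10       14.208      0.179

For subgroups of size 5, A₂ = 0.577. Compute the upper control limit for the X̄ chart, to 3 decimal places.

14.361

X̄̄ = (14.033 + 14.159 + 14.189 + 14.135 + 14.014 + 14.199 + 13.928 + 14.029 + 14.010 + 14.208) / 10 = 140.9040 / 10 = 14.0904
R̄ = (0.334 + 0.560 + 0.545 + 0.495 + 0.484 + 0.501 + 0.601 + 0.642 + 0.357 + 0.179) / 10 = 4.6980 / 10 = 0.4698
UCL = X̄̄ + A₂·R̄ = 14.0904 + 0.577 × 0.4698 = 14.3615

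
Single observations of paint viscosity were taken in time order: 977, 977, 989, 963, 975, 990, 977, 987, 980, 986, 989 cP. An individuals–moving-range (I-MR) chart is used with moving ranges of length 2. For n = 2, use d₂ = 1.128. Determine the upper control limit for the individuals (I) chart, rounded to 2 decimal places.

1008.57

X̄ = (977 + 977 + 989 + 963 + 975 + 990 + 977 + 987 + 980 + 986 + 989) / 11 = 980.9091
Moving ranges: 0, 12, 26, 12, 15, 13, 10, 7, 6, 3; M̄R̄ = 104.0000 / 10 = 10.4000
UCL = X̄ + 3·M̄R̄/d₂ = 980.9091 + 3 × 10.4000 / 1.128 = 1008.5687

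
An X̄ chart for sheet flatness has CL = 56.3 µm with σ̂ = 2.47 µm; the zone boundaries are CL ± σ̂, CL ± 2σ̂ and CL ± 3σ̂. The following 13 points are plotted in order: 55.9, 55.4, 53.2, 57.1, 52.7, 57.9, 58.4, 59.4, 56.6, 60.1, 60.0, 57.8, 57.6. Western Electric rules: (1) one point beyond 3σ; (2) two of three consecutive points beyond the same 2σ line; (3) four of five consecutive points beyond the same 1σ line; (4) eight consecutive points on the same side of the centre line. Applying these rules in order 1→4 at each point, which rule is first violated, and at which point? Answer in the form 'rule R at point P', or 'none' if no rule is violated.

Zone of each point (C = within 1σ̂, B = 1σ̂–2σ̂, A = 2σ̂–3σ̂, * = beyond 3σ̂; sign = side of CL): 1:-C, 2:-C, 3:-B, 4:+C, 5:-B, 6:+C, 7:+C, 8:+B, 9:+C, 10:+B, 11:+B, 12:+C, 13:+C
Rule 4 (eight consecutive points on the same side of the centre line) is satisfied at point 13.

rule 4 at point 13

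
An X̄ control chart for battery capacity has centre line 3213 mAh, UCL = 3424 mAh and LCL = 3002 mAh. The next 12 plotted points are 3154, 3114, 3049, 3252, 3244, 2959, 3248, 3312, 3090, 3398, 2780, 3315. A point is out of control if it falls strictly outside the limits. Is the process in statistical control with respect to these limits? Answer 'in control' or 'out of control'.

Compare each point to [3002, 3424]: sample 6 = 2959 < LCL; sample 11 = 2780 < LCL.

out of control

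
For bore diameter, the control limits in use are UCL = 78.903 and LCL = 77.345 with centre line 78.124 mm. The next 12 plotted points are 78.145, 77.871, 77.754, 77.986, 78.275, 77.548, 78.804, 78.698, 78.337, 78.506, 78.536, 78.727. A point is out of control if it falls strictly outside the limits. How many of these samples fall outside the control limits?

All 12 points lie within [77.345, 78.903].

0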